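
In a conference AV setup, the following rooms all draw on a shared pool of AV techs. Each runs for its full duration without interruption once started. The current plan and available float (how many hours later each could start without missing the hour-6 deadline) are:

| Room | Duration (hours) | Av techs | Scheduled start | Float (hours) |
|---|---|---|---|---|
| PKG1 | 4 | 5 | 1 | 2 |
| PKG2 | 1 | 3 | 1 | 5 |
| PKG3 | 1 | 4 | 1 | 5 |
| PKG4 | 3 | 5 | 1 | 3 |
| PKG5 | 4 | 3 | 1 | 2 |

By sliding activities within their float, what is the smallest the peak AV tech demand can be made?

13

Early-start (PKG1@1, PKG2@1, PKG3@1, PKG4@1, PKG5@1) gives peak 20: h1:20  h2:13  h3:13  h4:8  h5:0  h6:0.
Shift PKG4→2, PKG5→2.
Schedule PKG1@1, PKG2@1, PKG3@1, PKG4@2, PKG5@2: h1:12  h2:13  h3:13  h4:13  h5:3  h6:0 — peak 13.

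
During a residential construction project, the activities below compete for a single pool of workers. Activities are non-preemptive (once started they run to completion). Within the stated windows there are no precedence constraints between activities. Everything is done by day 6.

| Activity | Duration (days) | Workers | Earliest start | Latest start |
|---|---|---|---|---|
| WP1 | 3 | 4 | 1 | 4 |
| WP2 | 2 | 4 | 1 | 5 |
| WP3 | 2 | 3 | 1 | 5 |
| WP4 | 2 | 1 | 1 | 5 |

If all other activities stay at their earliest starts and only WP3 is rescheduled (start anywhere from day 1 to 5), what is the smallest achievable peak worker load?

WP3@1: d1:12  d2:12  d3:4  d4:0  d5:0  d6:0 → peak 12
WP3@2: d1:9  d2:12  d3:7  d4:0  d5:0  d6:0 → peak 12
WP3@3: d1:9  d2:9  d3:7  d4:3  d5:0  d6:0 → peak 9
WP3@4: d1:9  d2:9  d3:4  d4:3  d5:3  d6:0 → peak 9
WP3@5: d1:9  d2:9  d3:4  d4:0  d5:3  d6:3 → peak 9
Best is WP3@3, peak 9.

9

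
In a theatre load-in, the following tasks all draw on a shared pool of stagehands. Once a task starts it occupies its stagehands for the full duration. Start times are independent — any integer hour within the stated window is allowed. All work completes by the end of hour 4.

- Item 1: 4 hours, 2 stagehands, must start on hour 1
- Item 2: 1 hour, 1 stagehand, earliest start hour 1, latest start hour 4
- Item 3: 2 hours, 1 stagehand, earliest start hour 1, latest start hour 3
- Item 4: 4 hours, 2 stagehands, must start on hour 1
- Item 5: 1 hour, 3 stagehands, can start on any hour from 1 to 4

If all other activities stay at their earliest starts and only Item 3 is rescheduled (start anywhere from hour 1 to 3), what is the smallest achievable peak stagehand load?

Item 3@1: h1:9  h2:5  h3:4  h4:4 → peak 9
Item 3@2: h1:8  h2:5  h3:5  h4:4 → peak 8
Item 3@3: h1:8  h2:4  h3:5  h4:5 → peak 8
Best is Item 3@2, peak 8.

8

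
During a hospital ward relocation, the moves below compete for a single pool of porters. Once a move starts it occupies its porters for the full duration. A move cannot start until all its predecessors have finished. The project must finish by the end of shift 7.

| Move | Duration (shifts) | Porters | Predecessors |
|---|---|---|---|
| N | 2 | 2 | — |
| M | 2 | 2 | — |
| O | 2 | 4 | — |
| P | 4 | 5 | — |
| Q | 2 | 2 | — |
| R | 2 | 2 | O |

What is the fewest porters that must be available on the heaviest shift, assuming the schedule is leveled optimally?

Early-start (N@1, M@1, O@1, P@1, Q@1, R@3) gives peak 15: s1:15  s2:15  s3:7  s4:7  s5:0  s6:0  s7:0.
Shift P→3, Q→3, R→5.
Schedule N@1, M@1, O@1, P@3, Q@3, R@5: s1:8  s2:8  s3:7  s4:7  s5:7  s6:7  s7:0 — peak 8.

8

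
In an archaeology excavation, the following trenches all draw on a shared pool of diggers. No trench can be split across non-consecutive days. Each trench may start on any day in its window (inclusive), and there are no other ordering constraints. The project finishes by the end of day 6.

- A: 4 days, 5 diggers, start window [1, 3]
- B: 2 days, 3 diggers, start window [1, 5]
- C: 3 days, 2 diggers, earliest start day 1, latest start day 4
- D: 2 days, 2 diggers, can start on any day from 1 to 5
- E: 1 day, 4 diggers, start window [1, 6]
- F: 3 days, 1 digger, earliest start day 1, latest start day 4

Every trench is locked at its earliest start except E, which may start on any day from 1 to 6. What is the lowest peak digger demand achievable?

E@1: d1:17  d2:13  d3:8  d4:5  d5:0  d6:0 → peak 17
E@2: d1:13  d2:17  d3:8  d4:5  d5:0  d6:0 → peak 17
E@3: d1:13  d2:13  d3:12  d4:5  d5:0  d6:0 → peak 13
E@4: d1:13  d2:13  d3:8  d4:9  d5:0  d6:0 → peak 13
E@5: d1:13  d2:13  d3:8  d4:5  d5:4  d6:0 → peak 13
E@6: d1:13  d2:13  d3:8  d4:5  d5:0  d6:4 → peak 13
Best is E@3, peak 13.

13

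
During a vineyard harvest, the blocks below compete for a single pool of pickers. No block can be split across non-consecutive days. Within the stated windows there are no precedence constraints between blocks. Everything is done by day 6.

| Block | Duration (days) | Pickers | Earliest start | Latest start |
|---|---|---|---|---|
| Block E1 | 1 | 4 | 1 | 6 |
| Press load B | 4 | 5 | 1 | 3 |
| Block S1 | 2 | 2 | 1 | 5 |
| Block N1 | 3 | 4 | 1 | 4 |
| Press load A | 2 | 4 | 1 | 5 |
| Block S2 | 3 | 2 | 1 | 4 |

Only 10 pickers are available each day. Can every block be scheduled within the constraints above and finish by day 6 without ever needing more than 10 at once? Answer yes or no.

yes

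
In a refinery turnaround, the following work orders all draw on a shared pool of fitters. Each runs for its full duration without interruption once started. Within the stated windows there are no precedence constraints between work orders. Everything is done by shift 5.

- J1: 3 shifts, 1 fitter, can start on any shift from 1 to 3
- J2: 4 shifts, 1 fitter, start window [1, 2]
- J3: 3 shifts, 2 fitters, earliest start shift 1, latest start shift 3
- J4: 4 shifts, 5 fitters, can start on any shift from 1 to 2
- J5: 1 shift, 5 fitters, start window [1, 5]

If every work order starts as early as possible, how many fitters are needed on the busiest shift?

14

Early-start schedule: J1@1, J2@1, J3@1, J4@1, J5@1.
Load per shift: shift 1: 14, shift 2: 9, shift 3: 9, shift 4: 6, shift 5: 0.
Peak is 14.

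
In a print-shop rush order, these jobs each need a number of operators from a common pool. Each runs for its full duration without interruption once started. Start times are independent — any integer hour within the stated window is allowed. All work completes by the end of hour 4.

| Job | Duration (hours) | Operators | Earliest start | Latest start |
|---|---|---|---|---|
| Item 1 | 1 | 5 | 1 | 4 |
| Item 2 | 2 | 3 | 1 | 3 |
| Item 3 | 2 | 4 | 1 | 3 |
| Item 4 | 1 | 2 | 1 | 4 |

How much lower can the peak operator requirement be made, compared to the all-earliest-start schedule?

7

Early-start peak: h1:14  h2:7  h3:0  h4:0 ⇒ 14.
Leveled (Item 1@1, Item 2@2, Item 3@2, Item 4@1): h1:7  h2:7  h3:7  h4:0 ⇒ 7.
Reduction 14 − 7 = 7.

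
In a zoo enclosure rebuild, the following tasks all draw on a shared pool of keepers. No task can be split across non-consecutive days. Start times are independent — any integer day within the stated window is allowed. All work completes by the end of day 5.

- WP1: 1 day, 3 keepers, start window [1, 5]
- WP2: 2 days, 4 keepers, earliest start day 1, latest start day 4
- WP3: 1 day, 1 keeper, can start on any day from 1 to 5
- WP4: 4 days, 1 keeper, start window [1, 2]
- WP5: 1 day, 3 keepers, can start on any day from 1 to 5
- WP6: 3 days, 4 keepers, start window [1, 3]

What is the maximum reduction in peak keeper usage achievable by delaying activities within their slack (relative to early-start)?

Early-start peak: d1:16  d2:9  d3:5  d4:1  d5:0 ⇒ 16.
Leveled (WP1@1, WP2@1, WP3@1, WP4@2, WP5@2, WP6@3): d1:8  d2:8  d3:5  d4:5  d5:5 ⇒ 8.
Reduction 16 − 8 = 8.

8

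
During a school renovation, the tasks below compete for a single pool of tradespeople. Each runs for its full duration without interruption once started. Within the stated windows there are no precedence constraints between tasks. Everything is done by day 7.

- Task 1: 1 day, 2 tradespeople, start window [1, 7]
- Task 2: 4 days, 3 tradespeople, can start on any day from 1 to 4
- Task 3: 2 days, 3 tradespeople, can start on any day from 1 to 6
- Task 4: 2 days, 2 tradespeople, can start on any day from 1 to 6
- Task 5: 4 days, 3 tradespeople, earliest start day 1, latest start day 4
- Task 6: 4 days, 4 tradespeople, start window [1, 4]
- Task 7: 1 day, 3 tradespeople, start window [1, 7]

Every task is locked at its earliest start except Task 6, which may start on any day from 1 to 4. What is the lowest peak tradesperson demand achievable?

Task 6@1: d1:20  d2:15  d3:10  d4:10  d5:0  d6:0  d7:0 → peak 20
Task 6@2: d1:16  d2:15  d3:10  d4:10  d5:4  d6:0  d7:0 → peak 16
Task 6@3: d1:16  d2:11  d3:10  d4:10  d5:4  d6:4  d7:0 → peak 16
Task 6@4: d1:16  d2:11  d3:6  d4:10  d5:4  d6:4  d7:4 → peak 16
Best is Task 6@2, peak 16.

16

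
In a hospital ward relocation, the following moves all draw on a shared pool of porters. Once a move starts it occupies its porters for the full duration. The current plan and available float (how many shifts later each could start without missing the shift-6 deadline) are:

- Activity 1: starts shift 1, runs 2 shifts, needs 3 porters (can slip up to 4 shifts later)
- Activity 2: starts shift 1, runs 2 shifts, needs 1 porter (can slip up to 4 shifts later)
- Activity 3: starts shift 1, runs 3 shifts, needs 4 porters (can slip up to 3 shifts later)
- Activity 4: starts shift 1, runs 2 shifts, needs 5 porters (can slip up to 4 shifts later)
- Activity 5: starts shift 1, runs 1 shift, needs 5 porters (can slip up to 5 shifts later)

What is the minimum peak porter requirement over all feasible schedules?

Early-start (Activity 1@1, Activity 2@1, Activity 3@1, Activity 4@1, Activity 5@1) gives peak 18: s1:18  s2:13  s3:4  s4:0  s5:0  s6:0.
Shift Activity 2→3, Activity 4→4, Activity 5→6.
Schedule Activity 1@1, Activity 2@3, Activity 3@1, Activity 4@4, Activity 5@6: s1:7  s2:7  s3:5  s4:6  s5:5  s6:5 — peak 7.

7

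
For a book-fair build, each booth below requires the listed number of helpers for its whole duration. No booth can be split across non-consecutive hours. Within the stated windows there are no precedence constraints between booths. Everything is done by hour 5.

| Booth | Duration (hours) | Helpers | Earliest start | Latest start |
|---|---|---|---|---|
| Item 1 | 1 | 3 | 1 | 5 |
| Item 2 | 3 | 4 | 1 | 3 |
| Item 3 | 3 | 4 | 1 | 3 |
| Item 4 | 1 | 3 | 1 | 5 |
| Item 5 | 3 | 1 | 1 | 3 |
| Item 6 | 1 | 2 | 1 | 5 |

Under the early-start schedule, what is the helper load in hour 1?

At early start, hour 1 has: Item 1, Item 2, Item 3, Item 4, Item 5, Item 6.
Demand: 3 + 4 + 4 + 3 + 1 + 2 = 17.

17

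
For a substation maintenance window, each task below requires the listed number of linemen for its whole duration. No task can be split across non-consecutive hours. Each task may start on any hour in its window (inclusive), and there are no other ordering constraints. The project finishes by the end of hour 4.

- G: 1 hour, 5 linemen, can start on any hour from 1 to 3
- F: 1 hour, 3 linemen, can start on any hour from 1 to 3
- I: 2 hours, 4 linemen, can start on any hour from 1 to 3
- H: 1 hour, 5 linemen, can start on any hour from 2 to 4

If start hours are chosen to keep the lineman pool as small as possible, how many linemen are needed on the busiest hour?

Early-start (G@1, F@1, I@1, H@2) gives peak 12: h1:12  h2:9  h3:0  h4:0.
Shift F→2, I→2, H→4.
Schedule G@1, F@2, I@2, H@4: h1:5  h2:7  h3:4  h4:5 — peak 7.

7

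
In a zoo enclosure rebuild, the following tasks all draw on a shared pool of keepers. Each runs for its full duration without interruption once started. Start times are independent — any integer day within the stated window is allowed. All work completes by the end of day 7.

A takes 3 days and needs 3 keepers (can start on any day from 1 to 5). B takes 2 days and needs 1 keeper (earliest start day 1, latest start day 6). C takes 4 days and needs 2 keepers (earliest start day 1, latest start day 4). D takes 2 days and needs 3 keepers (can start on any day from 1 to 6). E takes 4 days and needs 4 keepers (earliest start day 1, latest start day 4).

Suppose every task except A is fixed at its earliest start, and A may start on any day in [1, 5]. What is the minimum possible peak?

A@1: d1:13  d2:13  d3:9  d4:6  d5:0  d6:0  d7:0 → peak 13
A@2: d1:10  d2:13  d3:9  d4:9  d5:0  d6:0  d7:0 → peak 13
A@3: d1:10  d2:10  d3:9  d4:9  d5:3  d6:0  d7:0 → peak 10
A@4: d1:10  d2:10  d3:6  d4:9  d5:3  d6:3  d7:0 → peak 10
A@5: d1:10  d2:10  d3:6  d4:6  d5:3  d6:3  d7:3 → peak 10
Best is A@3, peak 10.

10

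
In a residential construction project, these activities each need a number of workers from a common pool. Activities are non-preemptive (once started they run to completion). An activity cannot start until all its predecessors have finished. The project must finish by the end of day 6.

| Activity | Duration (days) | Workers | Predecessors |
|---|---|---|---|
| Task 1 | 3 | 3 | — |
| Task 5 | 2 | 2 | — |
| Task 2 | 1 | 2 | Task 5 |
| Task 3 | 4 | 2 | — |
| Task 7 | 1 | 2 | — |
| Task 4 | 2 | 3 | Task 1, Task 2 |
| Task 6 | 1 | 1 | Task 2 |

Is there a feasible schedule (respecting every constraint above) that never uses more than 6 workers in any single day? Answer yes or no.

Schedule Task 1@1, Task 5@1, Task 2@4, Task 3@3, Task 7@4, Task 4@5, Task 6@5: d1:5  d2:5  d3:5  d4:6  d5:6  d6:5 — peak 6 ≤ 6.

yes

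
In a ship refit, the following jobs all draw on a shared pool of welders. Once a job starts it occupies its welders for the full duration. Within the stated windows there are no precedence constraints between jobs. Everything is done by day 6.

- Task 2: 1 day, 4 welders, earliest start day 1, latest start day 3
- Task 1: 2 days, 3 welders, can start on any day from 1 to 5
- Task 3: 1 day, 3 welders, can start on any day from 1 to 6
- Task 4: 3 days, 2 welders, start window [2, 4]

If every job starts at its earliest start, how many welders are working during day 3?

2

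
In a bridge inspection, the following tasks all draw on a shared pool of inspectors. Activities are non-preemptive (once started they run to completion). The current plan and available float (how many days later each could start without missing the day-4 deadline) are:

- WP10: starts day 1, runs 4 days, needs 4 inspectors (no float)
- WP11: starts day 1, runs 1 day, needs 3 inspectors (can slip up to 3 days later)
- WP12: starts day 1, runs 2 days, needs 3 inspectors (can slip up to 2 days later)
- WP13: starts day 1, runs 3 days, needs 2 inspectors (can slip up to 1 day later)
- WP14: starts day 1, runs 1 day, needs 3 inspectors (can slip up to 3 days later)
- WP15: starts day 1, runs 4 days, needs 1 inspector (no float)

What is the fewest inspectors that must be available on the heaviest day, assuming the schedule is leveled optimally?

10

Early-start (WP10@1, WP11@1, WP12@1, WP13@1, WP14@1, WP15@1) gives peak 16: d1:16  d2:10  d3:7  d4:5.
Shift WP12→2, WP14→4.
Schedule WP10@1, WP11@1, WP12@2, WP13@1, WP14@4, WP15@1: d1:10  d2:10  d3:10  d4:8 — peak 10.
Total inspector-days = 38 over 4 days ⇒ peak ≥ ⌈38/4⌉ = 10, so 10 is optimal.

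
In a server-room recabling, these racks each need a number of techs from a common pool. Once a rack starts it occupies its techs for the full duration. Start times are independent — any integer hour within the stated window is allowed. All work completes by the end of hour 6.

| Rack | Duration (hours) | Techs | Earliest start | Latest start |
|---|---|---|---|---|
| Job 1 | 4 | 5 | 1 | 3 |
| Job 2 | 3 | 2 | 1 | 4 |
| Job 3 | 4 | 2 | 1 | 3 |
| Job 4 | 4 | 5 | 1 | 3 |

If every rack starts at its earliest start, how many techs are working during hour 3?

At early start, hour 3 has: Job 1, Job 2, Job 3, Job 4.
Demand: 5 + 2 + 2 + 5 = 14.

14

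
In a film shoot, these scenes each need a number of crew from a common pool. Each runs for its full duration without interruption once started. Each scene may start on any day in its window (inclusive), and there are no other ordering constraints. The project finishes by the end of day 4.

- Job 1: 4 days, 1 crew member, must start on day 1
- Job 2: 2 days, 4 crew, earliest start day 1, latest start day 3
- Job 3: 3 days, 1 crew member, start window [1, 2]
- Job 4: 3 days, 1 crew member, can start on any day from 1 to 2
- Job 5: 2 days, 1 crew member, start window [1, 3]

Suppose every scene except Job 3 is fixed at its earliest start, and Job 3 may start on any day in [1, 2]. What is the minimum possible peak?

Job 3@1: d1:8  d2:8  d3:3  d4:1 → peak 8
Job 3@2: d1:7  d2:8  d3:3  d4:2 → peak 8
Best is Job 3@1, peak 8.

8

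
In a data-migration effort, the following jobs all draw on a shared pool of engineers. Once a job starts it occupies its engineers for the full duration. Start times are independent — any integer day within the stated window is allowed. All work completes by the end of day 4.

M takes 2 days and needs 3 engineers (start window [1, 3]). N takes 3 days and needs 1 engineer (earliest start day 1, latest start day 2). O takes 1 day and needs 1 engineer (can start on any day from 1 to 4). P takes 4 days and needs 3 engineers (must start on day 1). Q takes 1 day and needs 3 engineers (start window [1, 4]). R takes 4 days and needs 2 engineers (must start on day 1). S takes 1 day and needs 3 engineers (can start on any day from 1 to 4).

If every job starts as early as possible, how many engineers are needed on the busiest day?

16

Early-start schedule: M@1, N@1, O@1, P@1, Q@1, R@1, S@1.
Load per day: day 1: 16, day 2: 9, day 3: 6, day 4: 5.
Peak is 16.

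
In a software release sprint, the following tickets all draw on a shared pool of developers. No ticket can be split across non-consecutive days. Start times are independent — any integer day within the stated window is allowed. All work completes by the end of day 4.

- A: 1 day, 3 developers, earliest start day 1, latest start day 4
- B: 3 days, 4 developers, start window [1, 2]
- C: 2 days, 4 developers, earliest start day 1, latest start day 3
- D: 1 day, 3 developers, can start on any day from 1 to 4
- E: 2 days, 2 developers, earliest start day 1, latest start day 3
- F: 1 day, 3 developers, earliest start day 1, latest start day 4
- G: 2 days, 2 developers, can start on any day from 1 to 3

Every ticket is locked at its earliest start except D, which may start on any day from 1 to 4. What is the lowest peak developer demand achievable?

18

D@1: d1:21  d2:12  d3:4  d4:0 → peak 21
D@2: d1:18  d2:15  d3:4  d4:0 → peak 18
D@3: d1:18  d2:12  d3:7  d4:0 → peak 18
D@4: d1:18  d2:12  d3:4  d4:3 → peak 18
Best is D@2, peak 18.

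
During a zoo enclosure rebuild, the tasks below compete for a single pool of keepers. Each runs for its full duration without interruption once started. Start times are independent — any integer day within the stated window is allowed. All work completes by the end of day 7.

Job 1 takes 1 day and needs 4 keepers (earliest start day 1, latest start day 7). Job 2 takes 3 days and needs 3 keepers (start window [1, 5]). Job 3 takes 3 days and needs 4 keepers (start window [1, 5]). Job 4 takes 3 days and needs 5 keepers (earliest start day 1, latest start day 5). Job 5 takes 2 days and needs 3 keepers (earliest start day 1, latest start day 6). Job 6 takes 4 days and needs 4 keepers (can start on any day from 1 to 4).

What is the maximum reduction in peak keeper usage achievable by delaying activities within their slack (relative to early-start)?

Early-start peak: d1:23  d2:19  d3:16  d4:4  d5:0  d6:0  d7:0 ⇒ 23.
Leveled (Job 1@1, Job 2@1, Job 3@2, Job 4@5, Job 5@1, Job 6@4): d1:10  d2:10  d3:7  d4:8  d5:9  d6:9  d7:9 ⇒ 10.
Reduction 23 − 10 = 13.

13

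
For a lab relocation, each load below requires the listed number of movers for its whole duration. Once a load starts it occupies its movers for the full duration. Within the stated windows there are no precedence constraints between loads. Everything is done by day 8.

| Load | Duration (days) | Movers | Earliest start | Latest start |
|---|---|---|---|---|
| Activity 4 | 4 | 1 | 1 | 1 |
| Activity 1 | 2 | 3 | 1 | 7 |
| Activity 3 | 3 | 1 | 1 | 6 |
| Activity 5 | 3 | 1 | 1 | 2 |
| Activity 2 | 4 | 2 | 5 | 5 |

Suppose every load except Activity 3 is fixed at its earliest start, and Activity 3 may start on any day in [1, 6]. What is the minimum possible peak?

5

Activity 3@1: d1:6  d2:6  d3:3  d4:1  d5:2  d6:2  d7:2  d8:2 → peak 6
Activity 3@2: d1:5  d2:6  d3:3  d4:2  d5:2  d6:2  d7:2  d8:2 → peak 6
Activity 3@3: d1:5  d2:5  d3:3  d4:2  d5:3  d6:2  d7:2  d8:2 → peak 5
Activity 3@4: d1:5  d2:5  d3:2  d4:2  d5:3  d6:3  d7:2  d8:2 → peak 5
Activity 3@5: d1:5  d2:5  d3:2  d4:1  d5:3  d6:3  d7:3  d8:2 → peak 5
Activity 3@6: d1:5  d2:5  d3:2  d4:1  d5:2  d6:3  d7:3  d8:3 → peak 5
Best is Activity 3@3, peak 5.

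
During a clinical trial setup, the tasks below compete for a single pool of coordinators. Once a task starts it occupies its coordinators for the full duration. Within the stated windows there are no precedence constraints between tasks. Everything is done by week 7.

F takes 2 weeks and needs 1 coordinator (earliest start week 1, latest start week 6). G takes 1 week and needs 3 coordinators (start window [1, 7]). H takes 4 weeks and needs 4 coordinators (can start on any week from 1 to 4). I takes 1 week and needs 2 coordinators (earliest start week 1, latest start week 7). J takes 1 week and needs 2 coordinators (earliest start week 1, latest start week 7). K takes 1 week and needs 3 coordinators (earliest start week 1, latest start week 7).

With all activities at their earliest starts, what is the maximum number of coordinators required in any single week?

Early-start schedule: F@1, G@1, H@1, I@1, J@1, K@1.
Load per week: week 1: 15, week 2: 5, week 3: 4, week 4: 4, week 5: 0, week 6: 0, week 7: 0.
Peak is 15.

15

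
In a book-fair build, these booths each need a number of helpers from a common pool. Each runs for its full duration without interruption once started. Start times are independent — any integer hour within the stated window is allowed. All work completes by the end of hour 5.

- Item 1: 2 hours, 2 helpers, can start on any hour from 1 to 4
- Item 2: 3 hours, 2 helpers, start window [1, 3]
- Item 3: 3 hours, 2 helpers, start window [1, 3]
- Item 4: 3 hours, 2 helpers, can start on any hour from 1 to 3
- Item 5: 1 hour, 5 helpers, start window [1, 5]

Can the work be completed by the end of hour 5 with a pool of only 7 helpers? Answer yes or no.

Schedule Item 1@1, Item 2@1, Item 3@1, Item 4@3, Item 5@4: h1:6  h2:6  h3:6  h4:7  h5:2 — peak 7 ≤ 7.

yes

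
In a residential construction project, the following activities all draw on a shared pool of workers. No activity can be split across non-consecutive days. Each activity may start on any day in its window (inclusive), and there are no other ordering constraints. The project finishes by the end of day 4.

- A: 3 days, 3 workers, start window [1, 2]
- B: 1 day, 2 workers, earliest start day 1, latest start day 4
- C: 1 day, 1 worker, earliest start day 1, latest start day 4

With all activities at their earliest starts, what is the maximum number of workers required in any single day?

Early-start schedule: A@1, B@1, C@1.
Load per day: day 1: 6, day 2: 3, day 3: 3, day 4: 0.
Peak is 6.

6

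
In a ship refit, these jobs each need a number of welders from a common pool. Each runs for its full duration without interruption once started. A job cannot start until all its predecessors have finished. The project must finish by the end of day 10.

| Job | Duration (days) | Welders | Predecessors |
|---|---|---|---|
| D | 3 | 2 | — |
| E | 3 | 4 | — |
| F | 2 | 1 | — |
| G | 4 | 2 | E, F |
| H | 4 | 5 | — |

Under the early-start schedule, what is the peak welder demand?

Early-start schedule: D@1, E@1, F@1, G@4, H@1.
Load per day: day 1: 12, day 2: 12, day 3: 11, day 4: 7, day 5: 2, day 6: 2, day 7: 2, day 8: 0, day 9: 0, day 10: 0.
Peak is 12.

12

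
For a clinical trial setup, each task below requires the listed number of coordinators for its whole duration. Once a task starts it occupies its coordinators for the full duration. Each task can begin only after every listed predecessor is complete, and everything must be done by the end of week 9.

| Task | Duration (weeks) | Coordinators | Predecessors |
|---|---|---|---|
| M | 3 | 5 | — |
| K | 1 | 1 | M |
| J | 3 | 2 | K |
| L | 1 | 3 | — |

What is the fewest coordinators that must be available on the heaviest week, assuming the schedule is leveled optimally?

5

Early-start (M@1, K@4, J@5, L@1) gives peak 8: w1:8  w2:5  w3:5  w4:1  w5:2  w6:2  w7:2  w8:0  w9:0.
Shift L→4.
Schedule M@1, K@4, J@5, L@4: w1:5  w2:5  w3:5  w4:4  w5:2  w6:2  w7:2  w8:0  w9:0 — peak 5.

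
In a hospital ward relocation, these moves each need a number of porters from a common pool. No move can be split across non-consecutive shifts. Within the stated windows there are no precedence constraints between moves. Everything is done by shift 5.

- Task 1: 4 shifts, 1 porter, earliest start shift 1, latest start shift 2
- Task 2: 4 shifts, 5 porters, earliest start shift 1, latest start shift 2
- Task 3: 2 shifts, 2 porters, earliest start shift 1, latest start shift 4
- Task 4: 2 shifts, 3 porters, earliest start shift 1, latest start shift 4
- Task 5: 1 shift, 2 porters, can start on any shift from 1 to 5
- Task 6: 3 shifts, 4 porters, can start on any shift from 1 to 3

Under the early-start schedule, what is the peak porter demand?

Early-start schedule: Task 1@1, Task 2@1, Task 3@1, Task 4@1, Task 5@1, Task 6@1.
Load per shift: shift 1: 17, shift 2: 15, shift 3: 10, shift 4: 6, shift 5: 0.
Peak is 17.

17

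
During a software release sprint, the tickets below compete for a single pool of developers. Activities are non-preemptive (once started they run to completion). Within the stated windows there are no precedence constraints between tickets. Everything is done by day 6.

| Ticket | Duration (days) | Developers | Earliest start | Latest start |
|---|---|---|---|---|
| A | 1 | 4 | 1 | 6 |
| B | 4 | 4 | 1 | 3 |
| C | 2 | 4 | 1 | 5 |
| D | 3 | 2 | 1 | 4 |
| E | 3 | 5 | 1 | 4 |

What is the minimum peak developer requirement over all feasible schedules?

10

Early-start (A@1, B@1, C@1, D@1, E@1) gives peak 19: d1:19  d2:15  d3:11  d4:4  d5:0  d6:0.
Shift C→2, E→4.
Schedule A@1, B@1, C@2, D@1, E@4: d1:10  d2:10  d3:10  d4:9  d5:5  d6:5 — peak 10.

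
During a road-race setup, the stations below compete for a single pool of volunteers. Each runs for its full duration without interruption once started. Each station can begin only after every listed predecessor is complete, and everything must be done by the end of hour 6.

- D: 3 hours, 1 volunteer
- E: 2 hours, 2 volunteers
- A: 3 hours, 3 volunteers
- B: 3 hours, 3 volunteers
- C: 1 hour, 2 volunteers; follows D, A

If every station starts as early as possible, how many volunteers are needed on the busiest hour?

Early-start schedule: D@1, E@1, A@1, B@1, C@4.
Load per hour: hour 1: 9, hour 2: 9, hour 3: 7, hour 4: 2, hour 5: 0, hour 6: 0.
Peak is 9.

9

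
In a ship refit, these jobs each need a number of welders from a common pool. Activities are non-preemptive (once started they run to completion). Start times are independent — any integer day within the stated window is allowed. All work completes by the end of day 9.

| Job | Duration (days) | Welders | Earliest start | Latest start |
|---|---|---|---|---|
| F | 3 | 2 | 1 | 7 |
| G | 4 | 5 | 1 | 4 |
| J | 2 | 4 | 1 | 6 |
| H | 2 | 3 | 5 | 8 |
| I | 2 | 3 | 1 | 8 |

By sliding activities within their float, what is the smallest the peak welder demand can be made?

Early-start (F@1, G@1, J@1, H@5, I@1) gives peak 14: d1:14  d2:14  d3:7  d4:5  d5:3  d6:3  d7:0  d8:0  d9:0.
Shift G→4, H→8, I→8.
Schedule F@1, G@4, J@1, H@8, I@8: d1:6  d2:6  d3:2  d4:5  d5:5  d6:5  d7:5  d8:6  d9:6 — peak 6.
Total welder-days = 46 over 9 days ⇒ peak ≥ ⌈46/9⌉ = 6, so 6 is optimal.

6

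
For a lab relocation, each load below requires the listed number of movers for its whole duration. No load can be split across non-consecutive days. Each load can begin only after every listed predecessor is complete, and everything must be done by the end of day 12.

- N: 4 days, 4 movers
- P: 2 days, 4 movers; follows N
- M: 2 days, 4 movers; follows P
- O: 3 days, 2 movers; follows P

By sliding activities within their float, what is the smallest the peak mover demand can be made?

Early-start (N@1, P@5, M@7, O@7) gives peak 6: d1:4  d2:4  d3:4  d4:4  d5:4  d6:4  d7:6  d8:6  d9:2  d10:0  d11:0  d12:0.
Shift O→9.
Schedule N@1, P@5, M@7, O@9: d1:4  d2:4  d3:4  d4:4  d5:4  d6:4  d7:4  d8:4  d9:2  d10:2  d11:2  d12:0 — peak 4.
Total mover-days = 38 over 12 days ⇒ peak ≥ ⌈38/12⌉ = 4, so 4 is optimal.

4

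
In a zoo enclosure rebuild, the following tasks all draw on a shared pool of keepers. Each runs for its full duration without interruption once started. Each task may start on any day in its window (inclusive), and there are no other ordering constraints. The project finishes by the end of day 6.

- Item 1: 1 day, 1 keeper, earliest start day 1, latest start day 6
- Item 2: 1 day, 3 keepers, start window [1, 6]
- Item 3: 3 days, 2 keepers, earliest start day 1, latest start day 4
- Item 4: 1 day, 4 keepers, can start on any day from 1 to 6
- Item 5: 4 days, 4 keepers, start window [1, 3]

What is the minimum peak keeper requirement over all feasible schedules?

Early-start (Item 1@1, Item 2@1, Item 3@1, Item 4@1, Item 5@1) gives peak 14: d1:14  d2:6  d3:6  d4:4  d5:0  d6:0.
Shift Item 4→2, Item 5→3.
Schedule Item 1@1, Item 2@1, Item 3@1, Item 4@2, Item 5@3: d1:6  d2:6  d3:6  d4:4  d5:4  d6:4 — peak 6.

6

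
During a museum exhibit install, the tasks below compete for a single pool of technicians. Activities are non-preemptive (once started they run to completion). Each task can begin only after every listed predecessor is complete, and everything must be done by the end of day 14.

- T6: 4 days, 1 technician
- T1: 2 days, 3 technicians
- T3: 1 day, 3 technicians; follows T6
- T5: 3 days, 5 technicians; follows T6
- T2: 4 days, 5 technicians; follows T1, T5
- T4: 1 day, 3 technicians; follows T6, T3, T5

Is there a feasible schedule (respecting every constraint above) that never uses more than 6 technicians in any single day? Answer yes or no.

yes

Schedule T6@1, T1@1, T3@5, T5@6, T2@9, T4@13: d1:4  d2:4  d3:1  d4:1  d5:3  d6:5  d7:5  d8:5  d9:5  d10:5  d11:5  d12:5  d13:3  d14:0 — peak 5 ≤ 6.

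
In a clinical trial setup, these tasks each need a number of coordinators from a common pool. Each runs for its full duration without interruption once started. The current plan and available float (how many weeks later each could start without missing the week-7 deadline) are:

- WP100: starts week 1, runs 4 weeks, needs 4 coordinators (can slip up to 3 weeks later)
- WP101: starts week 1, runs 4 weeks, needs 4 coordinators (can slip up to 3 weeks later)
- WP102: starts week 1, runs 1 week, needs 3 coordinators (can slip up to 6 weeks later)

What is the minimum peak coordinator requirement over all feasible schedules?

Early-start (WP100@1, WP101@1, WP102@1) gives peak 11: w1:11  w2:8  w3:8  w4:8  w5:0  w6:0  w7:0.
Shift WP102→5.
Schedule WP100@1, WP101@1, WP102@5: w1:8  w2:8  w3:8  w4:8  w5:3  w6:0  w7:0 — peak 8.

8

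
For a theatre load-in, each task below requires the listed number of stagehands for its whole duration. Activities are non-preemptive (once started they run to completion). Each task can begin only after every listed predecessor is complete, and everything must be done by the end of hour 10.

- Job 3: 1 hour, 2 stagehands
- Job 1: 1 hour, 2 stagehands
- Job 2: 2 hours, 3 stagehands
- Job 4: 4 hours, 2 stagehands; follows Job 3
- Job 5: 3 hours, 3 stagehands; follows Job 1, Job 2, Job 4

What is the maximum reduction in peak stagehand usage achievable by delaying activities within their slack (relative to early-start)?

3

Early-start peak: h1:7  h2:5  h3:2  h4:2  h5:2  h6:3  h7:3  h8:3  h9:0  h10:0 ⇒ 7.
Leveled (Job 3@1, Job 1@1, Job 2@2, Job 4@4, Job 5@8): h1:4  h2:3  h3:3  h4:2  h5:2  h6:2  h7:2  h8:3  h9:3  h10:3 ⇒ 4.
Reduction 7 − 4 = 3.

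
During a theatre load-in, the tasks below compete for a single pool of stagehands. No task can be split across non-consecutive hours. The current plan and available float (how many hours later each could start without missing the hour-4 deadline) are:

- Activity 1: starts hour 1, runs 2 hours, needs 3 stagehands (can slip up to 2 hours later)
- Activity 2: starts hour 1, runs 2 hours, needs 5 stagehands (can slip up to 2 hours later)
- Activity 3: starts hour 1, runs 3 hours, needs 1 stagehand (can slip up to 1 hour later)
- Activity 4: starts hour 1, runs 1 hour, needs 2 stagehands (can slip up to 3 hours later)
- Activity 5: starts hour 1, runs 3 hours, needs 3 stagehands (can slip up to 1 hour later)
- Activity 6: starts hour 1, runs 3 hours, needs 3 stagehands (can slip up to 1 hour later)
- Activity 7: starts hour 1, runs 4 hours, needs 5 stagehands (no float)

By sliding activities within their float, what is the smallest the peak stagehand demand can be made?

17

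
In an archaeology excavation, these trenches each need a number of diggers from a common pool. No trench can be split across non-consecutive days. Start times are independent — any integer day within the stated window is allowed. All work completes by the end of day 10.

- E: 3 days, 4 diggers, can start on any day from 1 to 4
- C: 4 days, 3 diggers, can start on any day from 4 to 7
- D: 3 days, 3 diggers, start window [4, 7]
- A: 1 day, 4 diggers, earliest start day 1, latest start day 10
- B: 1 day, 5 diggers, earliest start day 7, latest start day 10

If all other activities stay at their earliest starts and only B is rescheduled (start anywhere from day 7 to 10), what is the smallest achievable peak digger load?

B@7: d1:8  d2:4  d3:4  d4:6  d5:6  d6:6  d7:8  d8:0  d9:0  d10:0 → peak 8
B@8: d1:8  d2:4  d3:4  d4:6  d5:6  d6:6  d7:3  d8:5  d9:0  d10:0 → peak 8
B@9: d1:8  d2:4  d3:4  d4:6  d5:6  d6:6  d7:3  d8:0  d9:5  d10:0 → peak 8
B@10: d1:8  d2:4  d3:4  d4:6  d5:6  d6:6  d7:3  d8:0  d9:0  d10:5 → peak 8
Best is B@7, peak 8.

8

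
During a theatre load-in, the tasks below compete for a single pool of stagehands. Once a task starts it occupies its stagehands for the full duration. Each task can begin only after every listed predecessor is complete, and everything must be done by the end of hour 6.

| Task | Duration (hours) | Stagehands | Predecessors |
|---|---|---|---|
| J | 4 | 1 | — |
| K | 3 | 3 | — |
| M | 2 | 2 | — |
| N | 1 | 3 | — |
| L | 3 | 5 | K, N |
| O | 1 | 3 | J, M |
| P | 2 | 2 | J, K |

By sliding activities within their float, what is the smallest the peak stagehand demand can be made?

10

Schedule J@1, K@1, M@1, N@1, L@4, O@5, P@5: h1:9  h2:6  h3:4  h4:6  h5:10  h6:7 — peak 10.
No arrangement of the 21 feasible schedules does better.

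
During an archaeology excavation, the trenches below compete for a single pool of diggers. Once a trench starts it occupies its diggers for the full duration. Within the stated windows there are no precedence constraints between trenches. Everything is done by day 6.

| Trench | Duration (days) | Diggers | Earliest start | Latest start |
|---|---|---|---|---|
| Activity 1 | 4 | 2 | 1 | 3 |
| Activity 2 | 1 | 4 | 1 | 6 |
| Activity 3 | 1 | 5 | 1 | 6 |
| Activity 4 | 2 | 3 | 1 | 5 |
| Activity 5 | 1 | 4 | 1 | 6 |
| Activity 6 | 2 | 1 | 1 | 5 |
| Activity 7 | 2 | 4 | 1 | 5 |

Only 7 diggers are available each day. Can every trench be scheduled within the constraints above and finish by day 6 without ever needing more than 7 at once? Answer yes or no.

yes

Schedule Activity 1@1, Activity 2@1, Activity 3@2, Activity 4@4, Activity 5@3, Activity 6@3, Activity 7@5: d1:6  d2:7  d3:7  d4:6  d5:7  d6:4 — peak 7 ≤ 7.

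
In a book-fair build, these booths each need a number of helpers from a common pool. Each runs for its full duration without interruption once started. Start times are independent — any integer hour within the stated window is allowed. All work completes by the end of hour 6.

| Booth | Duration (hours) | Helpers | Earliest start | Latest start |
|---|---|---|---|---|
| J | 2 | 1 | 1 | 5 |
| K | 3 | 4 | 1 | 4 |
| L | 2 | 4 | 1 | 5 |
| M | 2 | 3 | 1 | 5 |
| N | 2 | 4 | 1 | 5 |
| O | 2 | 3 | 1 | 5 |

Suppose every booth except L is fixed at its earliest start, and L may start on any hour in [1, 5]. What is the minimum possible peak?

15

L@1: h1:19  h2:19  h3:4  h4:0  h5:0  h6:0 → peak 19
L@2: h1:15  h2:19  h3:8  h4:0  h5:0  h6:0 → peak 19
L@3: h1:15  h2:15  h3:8  h4:4  h5:0  h6:0 → peak 15
L@4: h1:15  h2:15  h3:4  h4:4  h5:4  h6:0 → peak 15
L@5: h1:15  h2:15  h3:4  h4:0  h5:4  h6:4 → peak 15
Best is L@3, peak 15.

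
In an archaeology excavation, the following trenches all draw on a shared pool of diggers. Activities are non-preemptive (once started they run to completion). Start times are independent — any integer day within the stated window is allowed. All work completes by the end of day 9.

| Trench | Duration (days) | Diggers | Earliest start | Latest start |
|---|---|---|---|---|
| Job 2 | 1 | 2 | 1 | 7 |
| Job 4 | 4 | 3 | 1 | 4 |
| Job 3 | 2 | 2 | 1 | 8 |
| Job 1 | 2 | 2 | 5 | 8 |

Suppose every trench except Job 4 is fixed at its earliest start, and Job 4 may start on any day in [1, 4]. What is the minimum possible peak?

5

Job 4@1: d1:7  d2:5  d3:3  d4:3  d5:2  d6:2  d7:0  d8:0  d9:0 → peak 7
Job 4@2: d1:4  d2:5  d3:3  d4:3  d5:5  d6:2  d7:0  d8:0  d9:0 → peak 5
Job 4@3: d1:4  d2:2  d3:3  d4:3  d5:5  d6:5  d7:0  d8:0  d9:0 → peak 5
Job 4@4: d1:4  d2:2  d3:0  d4:3  d5:5  d6:5  d7:3  d8:0  d9:0 → peak 5
Best is Job 4@2, peak 5.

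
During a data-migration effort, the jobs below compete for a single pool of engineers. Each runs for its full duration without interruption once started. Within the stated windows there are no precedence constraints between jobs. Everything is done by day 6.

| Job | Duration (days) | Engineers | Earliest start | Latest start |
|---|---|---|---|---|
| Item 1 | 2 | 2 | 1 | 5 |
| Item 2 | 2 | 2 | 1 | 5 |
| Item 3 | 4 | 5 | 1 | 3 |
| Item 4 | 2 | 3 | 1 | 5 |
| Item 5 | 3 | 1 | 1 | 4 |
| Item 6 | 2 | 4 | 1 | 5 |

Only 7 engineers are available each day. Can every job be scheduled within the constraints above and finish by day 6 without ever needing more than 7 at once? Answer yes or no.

no

Total engineer-days = 45; over 6 days the average is 45/6 > 7, so some day must exceed 7.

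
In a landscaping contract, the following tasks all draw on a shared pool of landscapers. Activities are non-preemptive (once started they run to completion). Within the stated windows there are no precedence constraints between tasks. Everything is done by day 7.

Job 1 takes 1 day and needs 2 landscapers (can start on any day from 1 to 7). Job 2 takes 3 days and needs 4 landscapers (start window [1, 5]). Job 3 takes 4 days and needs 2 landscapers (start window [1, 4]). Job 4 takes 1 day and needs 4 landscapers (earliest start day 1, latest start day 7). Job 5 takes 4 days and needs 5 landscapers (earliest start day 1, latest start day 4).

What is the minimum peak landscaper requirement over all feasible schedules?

Early-start (Job 1@1, Job 2@1, Job 3@1, Job 4@1, Job 5@1) gives peak 17: d1:17  d2:11  d3:11  d4:7  d5:0  d6:0  d7:0.
Shift Job 3→3, Job 4→2, Job 5→4.
Schedule Job 1@1, Job 2@1, Job 3@3, Job 4@2, Job 5@4: d1:6  d2:8  d3:6  d4:7  d5:7  d6:7  d7:5 — peak 8.

8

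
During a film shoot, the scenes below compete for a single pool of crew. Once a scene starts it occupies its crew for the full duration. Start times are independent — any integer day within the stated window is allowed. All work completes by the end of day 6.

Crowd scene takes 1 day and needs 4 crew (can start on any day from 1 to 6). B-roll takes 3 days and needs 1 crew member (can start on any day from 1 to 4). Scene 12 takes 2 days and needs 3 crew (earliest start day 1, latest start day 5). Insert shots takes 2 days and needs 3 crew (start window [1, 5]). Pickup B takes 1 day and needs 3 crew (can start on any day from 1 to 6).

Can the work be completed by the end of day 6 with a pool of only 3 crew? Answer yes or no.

Total crew member-days = 22; over 6 days the average is 22/6 > 3, so some day must exceed 3.

no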